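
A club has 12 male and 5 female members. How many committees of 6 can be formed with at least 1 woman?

Sum over valid woman counts:
C(5,1)C(12,5) = 3960
C(5,2)C(12,4) = 4950
C(5,3)C(12,3) = 2200
C(5,4)C(12,2) = 330
C(5,5)C(12,1) = 12
Total: 3960 + 4950 + 2200 + 330 + 12.

Final answer: 11452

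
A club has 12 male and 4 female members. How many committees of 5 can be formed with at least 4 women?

Sum over valid woman counts:
C(4,4)C(12,1).

Final answer: 12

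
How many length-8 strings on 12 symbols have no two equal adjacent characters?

Let g(n) count such strings. g(1) = 12, and each valid string of length n-1 extends in 11 ways (any symbol but the last), so g(n) = 11 g(n-1).
Total: g(8) = 12 x 11^7.

Final answer: 12 x 11^{7} = 233846052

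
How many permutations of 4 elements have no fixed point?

Use the recurrence D(n) = (n-1)(D(n-1) + D(n-2)) with D(0)=1, D(1)=0.
D(2) = 1 x (0 + 1) = 1
D(3) = 2 x (1 + 0) = 2
D(4) = 3 x (D(3) + D(2)) = 3 x (2 + 1)

Final answer: D(4) = 9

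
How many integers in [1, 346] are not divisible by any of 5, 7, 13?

|div by 5|=69, |div by 7|=49, |div by 13|=26.
|div by 5&7|=9, |div by 5&13|=5, |div by 7&13|=3, |div by all|=0.
By inclusion-exclusion, divisible by at least one: 69+49+26-9-5-3+0 = 127.
Not divisible by any: 346 - 127.

Final answer: 219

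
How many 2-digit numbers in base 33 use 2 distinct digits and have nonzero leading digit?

The leading digit has 32 choices (anything but zero); the next has 32 (anything but the first), then 31, and so on, one fewer each time.
Total: 32 x 32.

Final answer: 1024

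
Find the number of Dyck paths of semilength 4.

Total monotonic paths to (4,4): C(8,4) = 70.
A path is bad iff it touches y = x + 1; reflecting its initial segment maps bad paths bijectively onto all paths to (3,5), of which there are C(8,5) = 56.
Valid Dyck paths: 70 - 56.
(This is the Catalan number C_{4}.)

Final answer: C_{4} = 14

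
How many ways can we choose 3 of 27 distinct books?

C(27,3) = 27!/(3! x 24!).

Final answer: \binom{27}{3} = 2925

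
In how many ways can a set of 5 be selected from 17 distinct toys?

C(17,5) = 17!/(5! x 12!).

Final answer: \binom{17}{5} = 6188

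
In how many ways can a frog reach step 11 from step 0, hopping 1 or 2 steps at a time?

Let f(n) be the number of climbs. Removing the last move (1 or 2 steps) gives f(n) = f(n-1) + f(n-2); base cases f(1)=1, f(2)=2.
Building up term by term: f(1)=1, f(2)=2, f(3)=3, f(4)=5, f(5)=8, f(6)=13, f(7)=21, f(8)=34, f(9)=55, f(10)=89, f(11)=144.

Final answer: 144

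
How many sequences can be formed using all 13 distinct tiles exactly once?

The number of ways to arrange 13 distinct objects is 13!.

Final answer: 13! = 6227020800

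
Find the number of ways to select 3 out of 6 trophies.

C(6,3) = 6!/(3! x (6-3)!).

Final answer: C(6,3) = 20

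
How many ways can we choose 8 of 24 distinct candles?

C(24,8) = 24!/(8! x (24-8)!).

Final answer: C(24,8) = 735471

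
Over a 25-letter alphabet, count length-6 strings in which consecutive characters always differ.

First character: 25 choices. Each subsequent: 24 choices (must differ from the previous one).
Total: 25 x 24^5.

Final answer: 25 x 24^{5} = 199065600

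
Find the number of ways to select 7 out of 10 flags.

C(10,7) = 10!/(7! x (10-7)!).

Final answer: C(10,7) = 120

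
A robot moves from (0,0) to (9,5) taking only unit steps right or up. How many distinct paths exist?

Each path has 9 right steps and 5 up steps in some order (14 steps total).
Choose which 5 of the 14 steps are up: C(14,5).

Final answer: C(14,5) = 2002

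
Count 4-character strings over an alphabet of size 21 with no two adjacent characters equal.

Let g(n) count such strings. g(1) = 21, and each valid string of length n-1 extends in 20 ways (any symbol but the last), so g(n) = 20 g(n-1).
Total: g(4) = 21 x 20^3.

Final answer: 21 x 20^{3} = 168000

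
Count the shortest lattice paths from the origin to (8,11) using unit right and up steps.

Each path has 8 right steps and 11 up steps in some order (19 steps total).
Choose which 11 of the 19 steps are up: C(19,11).

Final answer: C(19,11) = 75582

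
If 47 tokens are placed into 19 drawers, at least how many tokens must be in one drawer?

By the pigeonhole principle: ceiling(47/19).

Final answer: 3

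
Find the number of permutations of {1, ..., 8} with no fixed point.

Use the recurrence D(n) = (n-1)(D(n-1) + D(n-2)) with D(0)=1, D(1)=0.
Building up: D(2)=1, D(3)=2, D(4)=9, D(5)=44, D(6)=265, D(7)=1854.
D(8) = 7 x (D(7) + D(6)) = 7 x (1854 + 265).

Final answer: D(8) = 14833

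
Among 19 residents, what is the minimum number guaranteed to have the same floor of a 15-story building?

There are 15 possible values for floor of a 15-story building. With 19 residents and 15 categories, by pigeonhole: ceiling(19/15).

Final answer: 2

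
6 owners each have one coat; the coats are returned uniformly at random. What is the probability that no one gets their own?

D(n) = (n-1)(D(n-1) + D(n-2)), D(0)=1, D(1)=0.
Building up: D(2)=1, D(3)=2, D(4)=9, D(5)=44, D(6)=265.
Total arrangements: 6! = 720.
Probability = D(6)/6! = 53/144.

Final answer: D(6)/6! = 265/720 = 0.368056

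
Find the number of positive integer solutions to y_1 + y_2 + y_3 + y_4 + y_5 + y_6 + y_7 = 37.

Substitute y'_i = y_i - 1 (so y'_i >= 0). Then sum y'_i = 37 - 7 = 30.
Stars and bars: C(30+7-1, 7-1) = C(36,6).

Final answer: C(36,6) = 1947792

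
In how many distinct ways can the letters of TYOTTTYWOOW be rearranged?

Letters (O:3, T:4, W:2, Y:2). Total letters: 11.
Permutations = 11!/(4! x 3! x 2! x 2!).

Final answer: 69300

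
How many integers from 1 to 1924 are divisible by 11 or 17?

Multiples of 11: 174. Multiples of 17: 113. Of both (lcm=187): 10.
By inclusion-exclusion: 174 + 113 - 10.

Final answer: 277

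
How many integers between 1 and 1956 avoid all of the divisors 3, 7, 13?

|div by 3|=652, |div by 7|=279, |div by 13|=150.
|div by 3&7|=93, |div by 3&13|=50, |div by 7&13|=21, |div by all|=7.
By inclusion-exclusion, divisible by at least one: 652+279+150-93-50-21+7 = 924.
Not divisible by any: 1956 - 924.

Final answer: 1032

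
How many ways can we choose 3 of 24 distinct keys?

C(24,3) = 24!/(3! x (24-3)!).

Final answer: C(24,3) = 2024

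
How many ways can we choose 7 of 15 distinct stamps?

C(15,7) = 15!/(7! x (15-7)!).

Final answer: C(15,7) = 6435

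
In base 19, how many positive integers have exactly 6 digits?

Leading digit: 18 options (nonzero). Other 5 digit(s): 19 options each.
Total: 18 x 19^5.

Final answer: 44569782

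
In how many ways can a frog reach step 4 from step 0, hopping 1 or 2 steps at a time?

Condition on the final move: it is a 1-step (f(n-1) ways to get there) or a 2-step (f(n-2) ways), so f(n) = f(n-1) + f(n-2), with f(1)=1, f(2)=2.
Iterating the recurrence: f(1)=1, f(2)=2, f(3)=3, f(4)=5.

Final answer: 5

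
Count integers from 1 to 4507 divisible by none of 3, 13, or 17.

|div by 3|=1502, |div by 13|=346, |div by 17|=265.
|div by 3&13|=115, |div by 3&17|=88, |div by 13&17|=20, |div by all|=6.
By inclusion-exclusion, divisible by at least one: 1502+346+265-115-88-20+6 = 1896.
Not divisible by any: 4507 - 1896.

Final answer: 2611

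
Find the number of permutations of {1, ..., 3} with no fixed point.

D(n) = (n-1)(D(n-1) + D(n-2)), D(0)=1, D(1)=0.
D(2) = 1 x (0 + 1) = 1
D(3) = 2 x (D(2) + D(1)) = 2 x (1 + 0)

Final answer: D(3) = 2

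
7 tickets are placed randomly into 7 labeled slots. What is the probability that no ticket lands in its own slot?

D(n) = (n-1)(D(n-1) + D(n-2)), D(0)=1, D(1)=0.
Building up: D(2)=1, D(3)=2, D(4)=9, D(5)=44, D(6)=265, D(7)=1854.
Total arrangements: 7! = 5040.
Probability = D(7)/7! = 103/280.

Final answer: D(7)/7! = 1854/5040 = 0.367857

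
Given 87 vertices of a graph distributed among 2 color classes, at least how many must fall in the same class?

By pigeonhole with 87 objects and 2 categories: ceiling(87/2).

Final answer: 44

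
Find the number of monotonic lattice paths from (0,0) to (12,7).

Each path has 12 right steps and 7 up steps in some order (19 steps total).
Choose which 7 of the 19 steps are up: C(19,7).

Final answer: C(19,7) = 50388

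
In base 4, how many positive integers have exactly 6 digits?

In base 4, the leading digit has 3 choices (1..3); each of the remaining 5 digits has 4 choices.
Total: 3 x 4^5.

Final answer: 3072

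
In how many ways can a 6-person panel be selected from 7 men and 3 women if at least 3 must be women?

Sum over valid woman counts:
C(3,3)C(7,3).

Final answer: 35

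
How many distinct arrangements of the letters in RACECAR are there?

Letters (A:2, C:2, E:1, R:2). Total letters: 7.
Permutations = 7!/(2! x 2! x 2!).

Final answer: 630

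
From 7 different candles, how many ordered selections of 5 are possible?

P(7,5) = 7!/(7-5)! = 7!/2!.

Final answer: P(7,5) = 2520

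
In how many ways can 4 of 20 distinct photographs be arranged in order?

P(20,4) = 20!/(20-4)! = 20!/16!.

Final answer: P(20,4) = 116280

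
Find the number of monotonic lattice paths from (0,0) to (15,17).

Each path has 15 right steps and 17 up steps in some order (32 steps total).
Choose which 17 of the 32 steps are up: C(32,17).

Final answer: C(32,17) = 565722720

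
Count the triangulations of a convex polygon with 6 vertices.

This is counted by the nth Catalan number C_n. Here n = 6 - 2 = 4.
C_n = C(2n,n) - C(2n,n+1), so C_{4} = C(8,4) - C(8,5) = 70 - 56.

Final answer: C_{4} = 14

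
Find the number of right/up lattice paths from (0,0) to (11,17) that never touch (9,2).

Total paths to (11,17): C(28,17) = 21474180.
Paths through (9,2): C(11,2) x C(17,15) = 7480.
Avoiding (9,2): 21474180 - 7480.

Final answer: 21466700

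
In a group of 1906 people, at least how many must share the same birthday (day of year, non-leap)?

There are 365 possible values for birthday (day of year, non-leap). With 1906 people and 365 categories, by pigeonhole: ceiling(1906/365).

Final answer: 6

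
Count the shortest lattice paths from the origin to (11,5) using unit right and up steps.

Each path has 11 right steps and 5 up steps in some order (16 steps total).
Choose which 5 of the 16 steps are up: C(16,5).

Final answer: C(16,5) = 4368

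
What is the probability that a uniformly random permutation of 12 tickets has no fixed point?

Derangements satisfy D(n) = (n-1)(D(n-1) + D(n-2)), starting from D(0)=1, D(1)=0.
Building up: D(2)=1, D(3)=2, D(4)=9, D(5)=44, D(6)=265, D(7)=1854, D(8)=14833, D(9)=133496, D(10)=1334961, D(11)=14684570, D(12)=176214841.
Total arrangements: 12! = 479001600.
Probability = D(12)/12! = 16019531/43545600.

Final answer: D(12)/12! = 176214841/479001600 = 0.367879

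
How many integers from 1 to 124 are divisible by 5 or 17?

Multiples of 5: 24. Multiples of 17: 7. Of both (lcm=85): 1.
By inclusion-exclusion: 24 + 7 - 1.

Final answer: 30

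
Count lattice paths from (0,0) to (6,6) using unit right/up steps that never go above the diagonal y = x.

Total monotonic paths to (6,6): C(12,6) = 924.
Reflecting each bad path at its first crossing gives a bijection with paths to (5,7): C(12,7) = 792.
Valid Dyck paths: 924 - 792.
(Check: C(12,6) - C(12,7) = C(12,6)/7, the Catalan number C_{6}.)

Final answer: C_{6} = 132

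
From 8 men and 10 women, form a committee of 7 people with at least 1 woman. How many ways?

Sum over valid woman counts:
C(10,1)C(8,6) = 280
C(10,2)C(8,5) = 2520
C(10,3)C(8,4) = 8400
C(10,4)C(8,3) = 11760
C(10,5)C(8,2) = 7056
C(10,6)C(8,1) = 1680
C(10,7)C(8,0) = 120
Total: 280 + 2520 + 8400 + 11760 + 7056 + 1680 + 120.

Final answer: 31816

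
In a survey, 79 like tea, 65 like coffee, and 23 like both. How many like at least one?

|A union B| = |A| + |B| - |A intersect B| = 79 + 65 - 23.

Final answer: 121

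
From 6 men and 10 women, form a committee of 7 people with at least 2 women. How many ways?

Sum over valid woman counts:
C(10,2)C(6,5) = 270
C(10,3)C(6,4) = 1800
C(10,4)C(6,3) = 4200
C(10,5)C(6,2) = 3780
C(10,6)C(6,1) = 1260
C(10,7)C(6,0) = 120
Total: 270 + 1800 + 4200 + 3780 + 1260 + 120.

Final answer: 11430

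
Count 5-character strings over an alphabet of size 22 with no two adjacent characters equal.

Let g(n) count such strings. g(1) = 22, and each valid string of length n-1 extends in 21 ways (any symbol but the last), so g(n) = 21 g(n-1).
Total: g(5) = 22 x 21^4.

Final answer: 22 x 21^{4} = 4278582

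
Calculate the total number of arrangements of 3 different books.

The number of ways to arrange 3 distinct objects is 3!.

Final answer: 3! = 6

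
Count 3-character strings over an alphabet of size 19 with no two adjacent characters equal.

Let g(n) count such strings. g(1) = 19, and each valid string of length n-1 extends in 18 ways (any symbol but the last), so g(n) = 18 g(n-1).
Total: g(3) = 19 x 18^2.

Final answer: 19 x 18^{2} = 6156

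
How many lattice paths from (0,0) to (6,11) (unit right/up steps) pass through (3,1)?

Paths (0,0)->(3,1): C(4,1) = 4.
Paths (3,1)->(6,11): C(13,10) = 286.
By multiplication principle: 4 x 286.

Final answer: 1144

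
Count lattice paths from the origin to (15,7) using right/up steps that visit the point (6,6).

Paths (0,0)->(6,6): C(12,6) = 924.
Paths (6,6)->(15,7): C(10,1) = 10.
By multiplication principle: 924 x 10.

Final answer: 9240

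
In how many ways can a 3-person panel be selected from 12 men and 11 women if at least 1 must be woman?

Sum over valid woman counts:
C(11,1)C(12,2) = 726
C(11,2)C(12,1) = 660
C(11,3)C(12,0) = 165
Total: 726 + 660 + 165.

Final answer: 1551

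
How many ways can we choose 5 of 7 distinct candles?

C(7,5) = 7!/(5! x (7-5)!).

Final answer: C(7,5) = 21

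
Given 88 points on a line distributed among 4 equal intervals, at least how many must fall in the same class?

By pigeonhole with 88 objects and 4 categories: ceiling(88/4).

Final answer: 22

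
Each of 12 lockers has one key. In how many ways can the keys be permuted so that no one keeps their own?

Derangements satisfy D(n) = (n-1)(D(n-1) + D(n-2)), starting from D(0)=1, D(1)=0.
D(2) = 1 x (0 + 1) = 1
D(3) = 2 x (1 + 0) = 2
D(4) = 3 x (2 + 1) = 9
D(5) = 4 x (9 + 2) = 44
D(6) = 5 x (44 + 9) = 265
D(7) = 6 x (265 + 44) = 1854
D(8) = 7 x (1854 + 265) = 14833
D(9) = 8 x (14833 + 1854) = 133496
D(10) = 9 x (133496 + 14833) = 1334961
D(11) = 10 x (1334961 + 133496) = 14684570
D(12) = 11 x (D(11) + D(10)) = 11 x (14684570 + 1334961)

Final answer: D(12) = 176214841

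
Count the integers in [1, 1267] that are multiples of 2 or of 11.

Multiples of 2: 633. Multiples of 11: 115. Of both (lcm=22): 57.
By inclusion-exclusion: 633 + 115 - 57.

Final answer: 691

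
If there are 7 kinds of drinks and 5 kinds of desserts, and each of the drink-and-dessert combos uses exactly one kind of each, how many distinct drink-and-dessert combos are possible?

By the multiplication principle: 7 x 5.

Final answer: 35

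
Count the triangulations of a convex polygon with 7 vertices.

This is counted by the nth Catalan number C_n. Here n = 7 - 2 = 5.
C_n = C(2n,n) - C(2n,n+1), so C_{5} = C(10,5) - C(10,6) = 252 - 210.

Final answer: C_{5} = 42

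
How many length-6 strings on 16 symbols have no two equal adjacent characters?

Let g(n) count such strings. g(1) = 16, and each valid string of length n-1 extends in 15 ways (any symbol but the last), so g(n) = 15 g(n-1).
Total: g(6) = 16 x 15^5.

Final answer: 16 x 15^{5} = 12150000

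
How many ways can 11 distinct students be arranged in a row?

The number of ways to arrange 11 distinct objects is 11!.

Final answer: 11! = 39916800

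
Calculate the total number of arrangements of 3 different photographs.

The number of ways to arrange 3 distinct objects is 3!.

Final answer: 3! = 6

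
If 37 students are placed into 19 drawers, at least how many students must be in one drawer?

By the pigeonhole principle: ceiling(37/19).

Final answer: 2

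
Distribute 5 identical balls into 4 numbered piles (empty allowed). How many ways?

Stars and bars: C(n+k-1, k-1) = C(8,3).

Final answer: C(8,3) = 56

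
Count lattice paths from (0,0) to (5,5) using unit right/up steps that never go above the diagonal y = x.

Total monotonic paths to (5,5): C(10,5) = 252.
Paths that cross above y=x (reflection bijection): C(10,6) = 210.
Valid Dyck paths: 252 - 210.
(These counts are the Catalan numbers.)

Final answer: C_{5} = 42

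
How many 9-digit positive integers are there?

The leading digit cannot be 0 (9 options); the other 8 digits can be anything (10 options each).
Total: 9 x 10^8.

Final answer: 900000000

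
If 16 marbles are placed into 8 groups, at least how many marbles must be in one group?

By the pigeonhole principle: ceiling(16/8).

Final answer: 2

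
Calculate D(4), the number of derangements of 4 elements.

Derangements satisfy D(n) = (n-1)(D(n-1) + D(n-2)), starting from D(0)=1, D(1)=0.
Building up: D(2)=1, D(3)=2.
D(4) = 3 x (D(3) + D(2)) = 3 x (2 + 1).

Final answer: D(4) = 9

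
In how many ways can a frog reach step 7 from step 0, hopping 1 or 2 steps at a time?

Let f(n) be the number of climbs. Removing the last move (1 or 2 steps) gives f(n) = f(n-1) + f(n-2); base cases f(1)=1, f(2)=2.
Building up term by term: f(1)=1, f(2)=2, f(3)=3, f(4)=5, f(5)=8, f(6)=13, f(7)=21.

Final answer: 21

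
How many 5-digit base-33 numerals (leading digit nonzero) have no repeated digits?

The leading digit has 32 choices (anything but zero); the next has 32 (anything but the first), then 31, and so on, one fewer each time.
Total: 32 x 32 x 31 x 30 x 29.

Final answer: 27617280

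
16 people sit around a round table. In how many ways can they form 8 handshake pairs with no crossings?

This is a standard Catalan-number count: the answer is C_n. Here n = 16/2 = 8.
C_n = (2n)!/(n!(n+1)!), so C_{8} = 16!/(8! x 9!) = C(16,8)/9 = 12870/9.

Final answer: C_{8} = 1430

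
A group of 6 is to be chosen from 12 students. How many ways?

C(12,6) = 12!/(6! x (12-6)!).

Final answer: C(12,6) = 924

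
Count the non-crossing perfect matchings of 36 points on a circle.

This is a standard Catalan-number count: the answer is C_n. Here n = 36/2 = 18.
C_n = C(2n,n) - C(2n,n+1), so C_{18} = C(36,18) - C(36,19) = 9075135300 - 8597496600.

Final answer: C_{18} = 477638700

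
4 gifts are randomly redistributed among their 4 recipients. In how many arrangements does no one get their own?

Derangements satisfy D(n) = (n-1)(D(n-1) + D(n-2)), starting from D(0)=1, D(1)=0.
D(2) = 1 x (0 + 1) = 1
D(3) = 2 x (1 + 0) = 2
D(4) = 3 x (D(3) + D(2)) = 3 x (2 + 1)

Final answer: D(4) = 9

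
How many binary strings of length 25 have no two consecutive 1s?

A valid string ends in 0 (append to any length-(n-1) valid string) or in 01 (append to any length-(n-2) valid string), so a(n) = a(n-1) + a(n-2) with a(1)=2, a(2)=3.
Building up term by term: a(1)=2, a(2)=3, a(3)=5, a(4)=8, a(5)=13, a(6)=21, a(7)=34, a(8)=55, a(9)=89, a(10)=144, a(11)=233, a(12)=377, a(13)=610, a(14)=987, a(15)=1597, a(16)=2584, a(17)=4181, a(18)=6765, a(19)=10946, a(20)=17711, a(21)=28657, a(22)=46368, a(23)=75025, a(24)=121393, a(25)=196418.

Final answer: 196418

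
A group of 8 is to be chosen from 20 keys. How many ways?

C(20,8) = 20!/(8! x (20-8)!).

Final answer: C(20,8) = 125970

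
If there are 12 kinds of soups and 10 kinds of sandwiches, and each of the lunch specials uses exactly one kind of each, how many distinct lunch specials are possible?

By the multiplication principle: 12 x 10.

Final answer: 120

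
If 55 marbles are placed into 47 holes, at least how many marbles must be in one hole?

By the pigeonhole principle: ceiling(55/47).

Final answer: 2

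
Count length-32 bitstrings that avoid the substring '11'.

Classify by the final bit: ...0 gives a(n-1) strings, ...01 gives a(n-2) strings. Thus a(n) = a(n-1) + a(n-2) with a(1)=2, a(2)=3.
Iterating the recurrence: a(1)=2, a(2)=3, a(3)=5, a(4)=8, a(5)=13, a(6)=21, a(7)=34, a(8)=55, a(9)=89, a(10)=144, a(11)=233, a(12)=377, a(13)=610, a(14)=987, a(15)=1597, a(16)=2584, a(17)=4181, a(18)=6765, a(19)=10946, a(20)=17711, a(21)=28657, a(22)=46368, a(23)=75025, a(24)=121393, a(25)=196418, a(26)=317811, a(27)=514229, a(28)=832040, a(29)=1346269, a(30)=2178309, a(31)=3524578, a(32)=5702887.

Final answer: 5702887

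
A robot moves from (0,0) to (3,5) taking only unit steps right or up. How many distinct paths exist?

Each path has 3 right steps and 5 up steps in some order (8 steps total).
Choose which 5 of the 8 steps are up: C(8,5).

Final answer: C(8,5) = 56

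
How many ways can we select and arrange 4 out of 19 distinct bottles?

P(19,4) = 19!/(19-4)! = 19!/15!.

Final answer: P(19,4) = 93024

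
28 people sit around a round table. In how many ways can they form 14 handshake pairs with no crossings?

This is counted by the nth Catalan number C_n. Here n = 28/2 = 14.
Using C_0 = 1 and C_(k+1) = C_k x 2(2k+1)/(k+2), build up term by term: C_1=1, C_2=2, C_3=5, C_4=14, C_5=42, C_6=132, C_7=429, C_8=1430, C_9=4862, C_10=16796, C_11=58786, C_12=208012, C_13=742900, C_14=2674440.

Final answer: C_{14} = 2674440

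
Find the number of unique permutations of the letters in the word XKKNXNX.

Letters (K:2, N:2, X:3). Total letters: 7.
Permutations = 7!/(3! x 2! x 2!).

Final answer: 210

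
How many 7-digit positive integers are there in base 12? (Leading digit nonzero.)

These are the integers in [12^6, 12^7), so the count is 12^7 - 12^6 = 11 x 12^6.

Final answer: 32845824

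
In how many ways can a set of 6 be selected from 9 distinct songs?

C(9,6) = 9!/(6! x (9-6)!).

Final answer: C(9,6) = 84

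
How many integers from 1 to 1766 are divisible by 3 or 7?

Multiples of 3: 588. Multiples of 7: 252. Of both (lcm=21): 84.
By inclusion-exclusion: 588 + 252 - 84.

Final answer: 756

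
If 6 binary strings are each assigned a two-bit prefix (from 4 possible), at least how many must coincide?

There are 4 possible values for two-bit prefix. With 6 binary strings and 4 categories, by pigeonhole: ceiling(6/4).

Final answer: 2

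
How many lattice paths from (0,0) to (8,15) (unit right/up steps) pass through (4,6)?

Paths (0,0)->(4,6): C(10,6) = 210.
Paths (4,6)->(8,15): C(13,9) = 715.
By multiplication principle: 210 x 715.

Final answer: 150150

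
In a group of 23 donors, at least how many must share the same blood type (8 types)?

There are 8 possible values for blood type (8 types). With 23 donors and 8 categories, by pigeonhole: ceiling(23/8).

Final answer: 3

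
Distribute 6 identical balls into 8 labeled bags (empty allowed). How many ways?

Stars and bars: C(n+k-1, k-1) = C(13,7).

Final answer: C(13,7) = 1716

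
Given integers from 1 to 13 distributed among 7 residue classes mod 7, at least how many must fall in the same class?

By pigeonhole with 13 objects and 7 categories: ceiling(13/7).

Final answer: 2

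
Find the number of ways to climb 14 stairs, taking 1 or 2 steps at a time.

Let f(n) count the ways. The last step is size 1 or 2, so f(n) = f(n-1) + f(n-2) with f(1)=1, f(2)=2.
Computing successive values: f(1)=1, f(2)=2, f(3)=3, f(4)=5, f(5)=8, f(6)=13, f(7)=21, f(8)=34, f(9)=55, f(10)=89, f(11)=144, f(12)=233, f(13)=377, f(14)=610.

Final answer: 610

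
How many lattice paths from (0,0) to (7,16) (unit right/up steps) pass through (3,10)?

Paths (0,0)->(3,10): C(13,10) = 286.
Paths (3,10)->(7,16): C(10,6) = 210.
By multiplication principle: 286 x 210.

Final answer: 60060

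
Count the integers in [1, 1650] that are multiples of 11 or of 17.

Multiples of 11: 150. Multiples of 17: 97. Of both (lcm=187): 8.
By inclusion-exclusion: 150 + 97 - 8.

Final answer: 239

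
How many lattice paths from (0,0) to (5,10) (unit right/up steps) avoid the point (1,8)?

Total paths to (5,10): C(15,10) = 3003.
Paths through (1,8): C(9,8) x C(6,2) = 135.
Avoiding (1,8): 3003 - 135.

Final answer: 2868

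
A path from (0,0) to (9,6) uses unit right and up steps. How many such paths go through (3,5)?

Paths (0,0)->(3,5): C(8,5) = 56.
Paths (3,5)->(9,6): C(7,1) = 7.
By multiplication principle: 56 x 7.

Final answer: 392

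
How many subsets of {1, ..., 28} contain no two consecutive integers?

Let a(n) count such subsets of {1, ..., n}. Either n is excluded (a(n-1) ways) or n is included, forcing n-1 out (a(n-2) ways), so a(n) = a(n-1) + a(n-2) with a(1)=2, a(2)=3.
Iterating the recurrence: a(1)=2, a(2)=3, a(3)=5, a(4)=8, a(5)=13, a(6)=21, a(7)=34, a(8)=55, a(9)=89, a(10)=144, a(11)=233, a(12)=377, a(13)=610, a(14)=987, a(15)=1597, a(16)=2584, a(17)=4181, a(18)=6765, a(19)=10946, a(20)=17711, a(21)=28657, a(22)=46368, a(23)=75025, a(24)=121393, a(25)=196418, a(26)=317811, a(27)=514229, a(28)=832040.

Final answer: 832040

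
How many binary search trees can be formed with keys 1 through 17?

The structures are counted by the Catalan number C_n. Here n = 17.
C_n = (2n)!/(n!(n+1)!), so C_{17} = 34!/(17! x 18!) = C(34,17)/18 = 2333606220/18.

Final answer: C_{17} = 129644790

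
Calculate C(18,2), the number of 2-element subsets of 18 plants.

C(18,2) = 18!/(2! x (18-2)!).

Final answer: C(18,2) = 153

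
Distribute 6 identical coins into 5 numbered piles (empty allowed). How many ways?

Stars and bars: C(n+k-1, k-1) = C(10,4).

Final answer: C(10,4) = 210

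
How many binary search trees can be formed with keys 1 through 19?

This is a standard Catalan-number count: the answer is C_n. Here n = 19.
Using C_0 = 1 and C_(k+1) = C_k x 2(2k+1)/(k+2), build up term by term: C_1=1, C_2=2, C_3=5, C_4=14, C_5=42, C_6=132, C_7=429, C_8=1430, C_9=4862, C_10=16796, C_11=58786, C_12=208012, C_13=742900, C_14=2674440, C_15=9694845, C_16=35357670, C_17=129644790, C_18=477638700, C_19=1767263190.

Final answer: C_{19} = 1767263190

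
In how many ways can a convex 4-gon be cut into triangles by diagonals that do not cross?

This is a standard Catalan-number count: the answer is C_n. Here n = 4 - 2 = 2.
C_n = C(2n,n)/(n+1), so C_{2} = C(4,2)/3 = 6/3.

Final answer: C_{2} = 2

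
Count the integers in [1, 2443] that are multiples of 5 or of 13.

Multiples of 5: 488. Multiples of 13: 187. Of both (lcm=65): 37.
By inclusion-exclusion: 488 + 187 - 37.

Final answer: 638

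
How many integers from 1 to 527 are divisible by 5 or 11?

Multiples of 5: 105. Multiples of 11: 47. Of both (lcm=55): 9.
By inclusion-exclusion: 105 + 47 - 9.

Final answer: 143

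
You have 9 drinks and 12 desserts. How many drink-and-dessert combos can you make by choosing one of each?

By the multiplication principle: 9 x 12.

Final answer: 108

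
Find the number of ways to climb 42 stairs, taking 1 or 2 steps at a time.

Let f(n) be the number of climbs. Removing the last move (1 or 2 steps) gives f(n) = f(n-1) + f(n-2); base cases f(1)=1, f(2)=2.
Building up term by term: f(1)=1, f(2)=2, f(3)=3, f(4)=5, f(5)=8, f(6)=13, f(7)=21, f(8)=34, f(9)=55, f(10)=89, f(11)=144, f(12)=233, f(13)=377, f(14)=610, f(15)=987, f(16)=1597, f(17)=2584, f(18)=4181, f(19)=6765, f(20)=10946, f(21)=17711, f(22)=28657, f(23)=46368, f(24)=75025, f(25)=121393, f(26)=196418, f(27)=317811, f(28)=514229, f(29)=832040, f(30)=1346269, f(31)=2178309, f(32)=3524578, f(33)=5702887, f(34)=9227465, f(35)=14930352, f(36)=24157817, f(37)=39088169, f(38)=63245986, f(39)=102334155, f(40)=165580141, f(41)=267914296, f(42)=433494437.

Final answer: 433494437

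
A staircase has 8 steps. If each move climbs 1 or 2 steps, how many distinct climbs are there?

Let f(n) count the ways. The last step is size 1 or 2, so f(n) = f(n-1) + f(n-2) with f(1)=1, f(2)=2.
Building up term by term: f(1)=1, f(2)=2, f(3)=3, f(4)=5, f(5)=8, f(6)=13, f(7)=21, f(8)=34.

Final answer: 34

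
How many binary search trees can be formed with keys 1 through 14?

This is a standard Catalan-number count: the answer is C_n. Here n = 14.
C_n = C(2n,n) - C(2n,n+1), so C_{14} = C(28,14) - C(28,15) = 40116600 - 37442160.

Final answer: C_{14} = 2674440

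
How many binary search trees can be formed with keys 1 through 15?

This is counted by the nth Catalan number C_n. Here n = 15.
C_n = (2n)!/(n!(n+1)!), so C_{15} = 30!/(15! x 16!) = C(30,15)/16 = 155117520/16.

Final answer: C_{15} = 9694845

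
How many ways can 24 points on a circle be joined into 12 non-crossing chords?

This is counted by the nth Catalan number C_n. Here n = 24/2 = 12.
Using C_0 = 1 and C_(k+1) = C_k x 2(2k+1)/(k+2), build up term by term: C_1=1, C_2=2, C_3=5, C_4=14, C_5=42, C_6=132, C_7=429, C_8=1430, C_9=4862, C_10=16796, C_11=58786, C_12=208012.

Final answer: C_{12} = 208012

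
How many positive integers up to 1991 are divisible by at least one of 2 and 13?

Multiples of 2: 995. Multiples of 13: 153. Of both (lcm=26): 76.
By inclusion-exclusion: 995 + 153 - 76.

Final answer: 1072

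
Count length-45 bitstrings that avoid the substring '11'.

A valid string ends in 0 (append to any length-(n-1) valid string) or in 01 (append to any length-(n-2) valid string), so a(n) = a(n-1) + a(n-2) with a(1)=2, a(2)=3.
Building up term by term: a(1)=2, a(2)=3, a(3)=5, a(4)=8, a(5)=13, a(6)=21, a(7)=34, a(8)=55, a(9)=89, a(10)=144, a(11)=233, a(12)=377, a(13)=610, a(14)=987, a(15)=1597, a(16)=2584, a(17)=4181, a(18)=6765, a(19)=10946, a(20)=17711, a(21)=28657, a(22)=46368, a(23)=75025, a(24)=121393, a(25)=196418, a(26)=317811, a(27)=514229, a(28)=832040, a(29)=1346269, a(30)=2178309, a(31)=3524578, a(32)=5702887, a(33)=9227465, a(34)=14930352, a(35)=24157817, a(36)=39088169, a(37)=63245986, a(38)=102334155, a(39)=165580141, a(40)=267914296, a(41)=433494437, a(42)=701408733, a(43)=1134903170, a(44)=1836311903, a(45)=2971215073.

Final answer: 2971215073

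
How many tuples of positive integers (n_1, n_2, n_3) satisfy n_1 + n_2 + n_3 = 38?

Substitute n'_i = n_i - 1 (so n'_i >= 0). Then sum n'_i = 38 - 3 = 35.
Stars and bars: C(35+3-1, 3-1) = C(37,2).

Final answer: C(37,2) = 666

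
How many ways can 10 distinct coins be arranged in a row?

The number of ways to arrange 10 distinct objects is 10!.

Final answer: 10! = 3628800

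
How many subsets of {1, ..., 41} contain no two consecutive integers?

Condition on whether n belongs to the subset: if not, any valid subset of {1, ..., n-1} works (a(n-1)); if so, n-1 is excluded and the rest is a valid subset of {1, ..., n-2} (a(n-2)). Hence a(n) = a(n-1) + a(n-2), a(1)=2, a(2)=3.
Computing successive values: a(1)=2, a(2)=3, a(3)=5, a(4)=8, a(5)=13, a(6)=21, a(7)=34, a(8)=55, a(9)=89, a(10)=144, a(11)=233, a(12)=377, a(13)=610, a(14)=987, a(15)=1597, a(16)=2584, a(17)=4181, a(18)=6765, a(19)=10946, a(20)=17711, a(21)=28657, a(22)=46368, a(23)=75025, a(24)=121393, a(25)=196418, a(26)=317811, a(27)=514229, a(28)=832040, a(29)=1346269, a(30)=2178309, a(31)=3524578, a(32)=5702887, a(33)=9227465, a(34)=14930352, a(35)=24157817, a(36)=39088169, a(37)=63245986, a(38)=102334155, a(39)=165580141, a(40)=267914296, a(41)=433494437.

Final answer: 433494437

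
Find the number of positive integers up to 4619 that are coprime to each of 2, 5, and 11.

|div by 2|=2309, |div by 5|=923, |div by 11|=419.
|div by 2&5|=461, |div by 2&11|=209, |div by 5&11|=83, |div by all|=41.
By inclusion-exclusion, divisible by at least one: 2309+923+419-461-209-83+41 = 2939.
Not divisible by any: 4619 - 2939.

Final answer: 1680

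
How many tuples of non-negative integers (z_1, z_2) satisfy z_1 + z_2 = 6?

Stars and bars with 6 stars and 1 bars:
C(6+2-1, 2-1) = C(7,1).

Final answer: C(7,1) = 7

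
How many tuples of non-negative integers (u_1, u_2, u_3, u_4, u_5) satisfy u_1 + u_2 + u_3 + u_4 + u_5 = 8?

Stars and bars with 8 stars and 4 bars:
C(8+5-1, 5-1) = C(12,4).

Final answer: C(12,4) = 495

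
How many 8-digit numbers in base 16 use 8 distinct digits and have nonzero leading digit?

The leading digit has 15 choices (anything but zero); the next has 15 (anything but the first), then 14, and so on, one fewer each time.
Total: 15 x 15 x 14 x 13 x 12 x 11 x 10 x 9.

Final answer: 486486000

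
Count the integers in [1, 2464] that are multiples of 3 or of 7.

Multiples of 3: 821. Multiples of 7: 352. Of both (lcm=21): 117.
By inclusion-exclusion: 821 + 352 - 117.

Final answer: 1056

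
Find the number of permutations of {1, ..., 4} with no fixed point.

Derangements satisfy D(n) = (n-1)(D(n-1) + D(n-2)), starting from D(0)=1, D(1)=0.
D(2) = 1 x (0 + 1) = 1
D(3) = 2 x (1 + 0) = 2
D(4) = 3 x (D(3) + D(2)) = 3 x (2 + 1)

Final answer: D(4) = 9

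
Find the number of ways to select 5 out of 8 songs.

C(8,5) = 8!/(5! x (8-5)!).

Final answer: C(8,5) = 56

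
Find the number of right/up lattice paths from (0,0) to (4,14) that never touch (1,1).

Total paths to (4,14): C(18,14) = 3060.
Paths through (1,1): C(2,1) x C(16,13) = 1120.
Avoiding (1,1): 3060 - 1120.

Final answer: 1940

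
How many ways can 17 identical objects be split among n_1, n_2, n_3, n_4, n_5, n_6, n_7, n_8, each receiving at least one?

Substitute n'_i = n_i - 1 (so n'_i >= 0). Then sum n'_i = 17 - 8 = 9.
Stars and bars: C(9+8-1, 8-1) = C(16,7).

Final answer: C(16,7) = 11440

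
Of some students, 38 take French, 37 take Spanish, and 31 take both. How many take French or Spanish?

|A union B| = |A| + |B| - |A intersect B| = 38 + 37 - 31.

Final answer: 44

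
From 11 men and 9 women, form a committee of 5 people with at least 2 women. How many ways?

Sum over valid woman counts:
C(9,2)C(11,3) = 5940
C(9,3)C(11,2) = 4620
C(9,4)C(11,1) = 1386
C(9,5)C(11,0) = 126
Total: 5940 + 4620 + 1386 + 126.

Final answer: 12072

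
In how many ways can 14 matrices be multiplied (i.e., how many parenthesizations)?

The structures are counted by the Catalan number C_n. Here n = 14 - 1 = 13.
C_n = C(2n,n)/(n+1), so C_{13} = C(26,13)/14 = 10400600/14.

Final answer: C_{13} = 742900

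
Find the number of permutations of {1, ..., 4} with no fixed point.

D(n) = (n-1)(D(n-1) + D(n-2)), D(0)=1, D(1)=0.
Building up: D(2)=1, D(3)=2.
D(4) = 3 x (D(3) + D(2)) = 3 x (2 + 1).

Final answer: D(4) = 9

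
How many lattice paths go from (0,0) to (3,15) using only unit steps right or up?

Each path has 3 right steps and 15 up steps in some order (18 steps total).
Choose which 15 of the 18 steps are up: C(18,15).

Final answer: C(18,15) = 816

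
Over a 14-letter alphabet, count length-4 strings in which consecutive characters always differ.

First character: 14 choices. Each subsequent: 13 choices (must differ from the previous one).
Total: 14 x 13^3.

Final answer: 14 x 13^{3} = 30758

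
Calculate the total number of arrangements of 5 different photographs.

The number of ways to arrange 5 distinct objects is 5!.

Final answer: 5! = 120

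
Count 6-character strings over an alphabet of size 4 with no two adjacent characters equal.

Let g(n) count such strings. g(1) = 4, and each valid string of length n-1 extends in 3 ways (any symbol but the last), so g(n) = 3 g(n-1).
Total: g(6) = 4 x 3^5.

Final answer: 4 x 3^{5} = 972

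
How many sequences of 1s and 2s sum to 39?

Let f(n) be the number of climbs. Removing the last move (1 or 2 steps) gives f(n) = f(n-1) + f(n-2); base cases f(1)=1, f(2)=2.
Computing successive values: f(1)=1, f(2)=2, f(3)=3, f(4)=5, f(5)=8, f(6)=13, f(7)=21, f(8)=34, f(9)=55, f(10)=89, f(11)=144, f(12)=233, f(13)=377, f(14)=610, f(15)=987, f(16)=1597, f(17)=2584, f(18)=4181, f(19)=6765, f(20)=10946, f(21)=17711, f(22)=28657, f(23)=46368, f(24)=75025, f(25)=121393, f(26)=196418, f(27)=317811, f(28)=514229, f(29)=832040, f(30)=1346269, f(31)=2178309, f(32)=3524578, f(33)=5702887, f(34)=9227465, f(35)=14930352, f(36)=24157817, f(37)=39088169, f(38)=63245986, f(39)=102334155.

Final answer: 102334155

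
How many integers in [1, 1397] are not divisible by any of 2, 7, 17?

|div by 2|=698, |div by 7|=199, |div by 17|=82.
|div by 2&7|=99, |div by 2&17|=41, |div by 7&17|=11, |div by all|=5.
By inclusion-exclusion, divisible by at least one: 698+199+82-99-41-11+5 = 833.
Not divisible by any: 1397 - 833.

Final answer: 564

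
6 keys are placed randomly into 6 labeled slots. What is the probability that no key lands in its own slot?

D(n) = (n-1)(D(n-1) + D(n-2)), D(0)=1, D(1)=0.
Building up: D(2)=1, D(3)=2, D(4)=9, D(5)=44, D(6)=265.
Total arrangements: 6! = 720.
Probability = D(6)/6! = 53/144.

Final answer: D(6)/6! = 265/720 = 0.368056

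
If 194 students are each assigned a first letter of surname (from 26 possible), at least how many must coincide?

There are 26 possible values for first letter of surname. With 194 students and 26 categories, by pigeonhole: ceiling(194/26).

Final answer: 8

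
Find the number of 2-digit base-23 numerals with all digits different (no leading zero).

The leading digit has 22 choices (anything but zero); the next has 22 (anything but the first), then 21, and so on, one fewer each time.
Total: 22 x 22.

Final answer: 484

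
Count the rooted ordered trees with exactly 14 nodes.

The structures are counted by the Catalan number C_n. Here n = 14 - 1 = 13.
Using C_0 = 1 and C_(k+1) = C_k x 2(2k+1)/(k+2), build up term by term: C_1=1, C_2=2, C_3=5, C_4=14, C_5=42, C_6=132, C_7=429, C_8=1430, C_9=4862, C_10=16796, C_11=58786, C_12=208012, C_13=742900.

Final answer: C_{13} = 742900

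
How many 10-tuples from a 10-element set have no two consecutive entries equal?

Let g(n) count such strings. g(1) = 10, and each valid string of length n-1 extends in 9 ways (any symbol but the last), so g(n) = 9 g(n-1).
Total: g(10) = 10 x 9^9.

Final answer: 10 x 9^{9} = 3874204890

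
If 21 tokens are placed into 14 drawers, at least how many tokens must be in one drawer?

By the pigeonhole principle: ceiling(21/14).

Final answer: 2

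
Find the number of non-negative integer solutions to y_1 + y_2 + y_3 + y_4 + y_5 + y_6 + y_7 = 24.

Stars and bars with 24 stars and 6 bars:
C(24+7-1, 7-1) = C(30,6).

Final answer: C(30,6) = 593775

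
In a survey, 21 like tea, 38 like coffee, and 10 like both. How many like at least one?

|A union B| = |A| + |B| - |A intersect B| = 21 + 38 - 10.

Final answer: 49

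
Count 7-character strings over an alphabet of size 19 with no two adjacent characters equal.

Let g(n) count such strings. g(1) = 19, and each valid string of length n-1 extends in 18 ways (any symbol but the last), so g(n) = 18 g(n-1).
Total: g(7) = 19 x 18^6.

Final answer: 19 x 18^{6} = 646232256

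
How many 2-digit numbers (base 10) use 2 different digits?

First digit: 9 (not 0). Second: 9 (not first). Third: 8, etc.
Total: 9 x 9.

Final answer: 81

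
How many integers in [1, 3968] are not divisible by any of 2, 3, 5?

|div by 2|=1984, |div by 3|=1322, |div by 5|=793.
|div by 2&3|=661, |div by 2&5|=396, |div by 3&5|=264, |div by all|=132.
By inclusion-exclusion, divisible by at least one: 1984+1322+793-661-396-264+132 = 2910.
Not divisible by any: 3968 - 2910.

Final answer: 1058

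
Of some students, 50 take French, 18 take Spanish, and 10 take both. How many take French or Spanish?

|A union B| = |A| + |B| - |A intersect B| = 50 + 18 - 10.

Final answer: 58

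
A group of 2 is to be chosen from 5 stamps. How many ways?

C(5,2) = 5!/(2! x (5-2)!).

Final answer: C(5,2) = 10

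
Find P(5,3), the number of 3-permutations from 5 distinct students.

P(5,3) = 5!/(5-3)! = 5!/2!.

Final answer: P(5,3) = 60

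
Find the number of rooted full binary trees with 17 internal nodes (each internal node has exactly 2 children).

The structures are counted by the Catalan number C_n. Here n = 17.
C_n = (2n)!/(n!(n+1)!), so C_{17} = 34!/(17! x 18!) = C(34,17)/18 = 2333606220/18.

Final answer: C_{17} = 129644790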